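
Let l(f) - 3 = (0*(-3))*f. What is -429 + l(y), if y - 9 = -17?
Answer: -426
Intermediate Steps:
y = -8 (y = 9 - 17 = -8)
l(f) = 3 (l(f) = 3 + (0*(-3))*f = 3 + 0*f = 3 + 0 = 3)
-429 + l(y) = -429 + 3 = -426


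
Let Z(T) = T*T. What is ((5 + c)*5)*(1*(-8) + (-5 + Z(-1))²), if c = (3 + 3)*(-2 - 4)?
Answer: -1240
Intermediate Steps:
c = -36 (c = 6*(-6) = -36)
Z(T) = T²
((5 + c)*5)*(1*(-8) + (-5 + Z(-1))²) = ((5 - 36)*5)*(1*(-8) + (-5 + (-1)²)²) = (-31*5)*(-8 + (-5 + 1)²) = -155*(-8 + (-4)²) = -155*(-8 + 16) = -155*8 = -1240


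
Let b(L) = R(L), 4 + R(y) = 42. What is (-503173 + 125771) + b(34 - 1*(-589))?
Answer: -377364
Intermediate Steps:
R(y) = 38 (R(y) = -4 + 42 = 38)
b(L) = 38
(-503173 + 125771) + b(34 - 1*(-589)) = (-503173 + 125771) + 38 = -377402 + 38 = -377364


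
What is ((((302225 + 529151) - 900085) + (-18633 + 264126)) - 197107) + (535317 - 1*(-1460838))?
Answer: 1975832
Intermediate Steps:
((((302225 + 529151) - 900085) + (-18633 + 264126)) - 197107) + (535317 - 1*(-1460838)) = (((831376 - 900085) + 245493) - 197107) + (535317 + 1460838) = ((-68709 + 245493) - 197107) + 1996155 = (176784 - 197107) + 1996155 = -20323 + 1996155 = 1975832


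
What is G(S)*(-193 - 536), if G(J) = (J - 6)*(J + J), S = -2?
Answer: -23328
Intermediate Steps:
G(J) = 2*J*(-6 + J) (G(J) = (-6 + J)*(2*J) = 2*J*(-6 + J))
G(S)*(-193 - 536) = (2*(-2)*(-6 - 2))*(-193 - 536) = (2*(-2)*(-8))*(-729) = 32*(-729) = -23328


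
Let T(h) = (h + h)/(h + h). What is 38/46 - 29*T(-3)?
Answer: -648/23 ≈ -28.174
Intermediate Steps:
T(h) = 1 (T(h) = (2*h)/((2*h)) = (2*h)*(1/(2*h)) = 1)
38/46 - 29*T(-3) = 38/46 - 29*1 = 38*(1/46) - 29 = 19/23 - 29 = -648/23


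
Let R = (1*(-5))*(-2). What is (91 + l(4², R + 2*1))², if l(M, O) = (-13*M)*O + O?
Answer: 5726449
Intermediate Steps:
R = 10 (R = -5*(-2) = 10)
l(M, O) = O - 13*M*O (l(M, O) = -13*M*O + O = O - 13*M*O)
(91 + l(4², R + 2*1))² = (91 + (10 + 2*1)*(1 - 13*4²))² = (91 + (10 + 2)*(1 - 13*16))² = (91 + 12*(1 - 208))² = (91 + 12*(-207))² = (91 - 2484)² = (-2393)² = 5726449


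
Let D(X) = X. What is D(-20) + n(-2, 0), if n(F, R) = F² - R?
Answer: -16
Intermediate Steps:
D(-20) + n(-2, 0) = -20 + ((-2)² - 1*0) = -20 + (4 + 0) = -20 + 4 = -16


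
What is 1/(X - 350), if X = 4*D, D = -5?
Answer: -1/370 ≈ -0.0027027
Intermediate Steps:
X = -20 (X = 4*(-5) = -20)
1/(X - 350) = 1/(-20 - 350) = 1/(-370) = -1/370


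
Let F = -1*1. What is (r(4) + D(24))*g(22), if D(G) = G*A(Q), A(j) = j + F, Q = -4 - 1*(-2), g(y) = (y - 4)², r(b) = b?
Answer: -22032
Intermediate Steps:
g(y) = (-4 + y)²
F = -1
Q = -2 (Q = -4 + 2 = -2)
A(j) = -1 + j (A(j) = j - 1 = -1 + j)
D(G) = -3*G (D(G) = G*(-1 - 2) = G*(-3) = -3*G)
(r(4) + D(24))*g(22) = (4 - 3*24)*(-4 + 22)² = (4 - 72)*18² = -68*324 = -22032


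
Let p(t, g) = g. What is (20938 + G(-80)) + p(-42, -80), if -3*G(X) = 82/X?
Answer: 2503001/120 ≈ 20858.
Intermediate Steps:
G(X) = -82/(3*X)
(20938 + G(-80)) + p(-42, -80) = (20938 - 82/3/(-80)) - 80 = (20938 - 82/3*(-1/80)) - 80 = (20938 + 41/120) - 80 = 2512601/120 - 80 = 2503001/120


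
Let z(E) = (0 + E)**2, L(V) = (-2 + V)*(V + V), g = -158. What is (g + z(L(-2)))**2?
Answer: 9604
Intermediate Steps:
L(V) = 2*V*(-2 + V) (L(V) = (-2 + V)*(2*V) = 2*V*(-2 + V))
z(E) = E**2
(g + z(L(-2)))**2 = (-158 + (2*(-2)*(-2 - 2))**2)**2 = (-158 + (2*(-2)*(-4))**2)**2 = (-158 + 16**2)**2 = (-158 + 256)**2 = 98**2 = 9604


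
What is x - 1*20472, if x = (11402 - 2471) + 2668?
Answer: -8873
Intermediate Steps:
x = 11599 (x = 8931 + 2668 = 11599)
x - 1*20472 = 11599 - 1*20472 = 11599 - 20472 = -8873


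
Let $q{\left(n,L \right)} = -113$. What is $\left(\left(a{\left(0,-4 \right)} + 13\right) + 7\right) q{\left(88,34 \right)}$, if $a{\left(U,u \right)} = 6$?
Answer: $-2938$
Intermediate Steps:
$\left(\left(a{\left(0,-4 \right)} + 13\right) + 7\right) q{\left(88,34 \right)} = \left(\left(6 + 13\right) + 7\right) \left(-113\right) = \left(19 + 7\right) \left(-113\right) = 26 \left(-113\right) = -2938$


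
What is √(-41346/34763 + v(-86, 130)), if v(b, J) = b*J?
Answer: I*√13512089080418/34763 ≈ 105.74*I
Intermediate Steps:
v(b, J) = J*b
√(-41346/34763 + v(-86, 130)) = √(-41346/34763 + 130*(-86)) = √(-41346*1/34763 - 11180) = √(-41346/34763 - 11180) = √(-388691686/34763) = I*√13512089080418/34763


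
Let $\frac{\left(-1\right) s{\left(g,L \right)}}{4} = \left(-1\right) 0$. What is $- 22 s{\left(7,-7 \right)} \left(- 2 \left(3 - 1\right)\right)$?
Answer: $0$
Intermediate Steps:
$s{\left(g,L \right)} = 0$ ($s{\left(g,L \right)} = - 4 \left(\left(-1\right) 0\right) = \left(-4\right) 0 = 0$)
$- 22 s{\left(7,-7 \right)} \left(- 2 \left(3 - 1\right)\right) = \left(-22\right) 0 \left(- 2 \left(3 - 1\right)\right) = 0 \left(\left(-2\right) 2\right) = 0 \left(-4\right) = 0$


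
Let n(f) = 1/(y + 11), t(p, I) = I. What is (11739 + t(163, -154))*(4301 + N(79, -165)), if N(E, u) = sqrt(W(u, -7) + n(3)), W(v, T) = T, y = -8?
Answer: 49827085 + 23170*I*sqrt(15)/3 ≈ 4.9827e+7 + 29912.0*I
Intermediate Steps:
n(f) = 1/3 (n(f) = 1/(-8 + 11) = 1/3)
N(E, u) = 2*I*sqrt(15)/3 (N(E, u) = sqrt(-7 + 1/3) = sqrt(-20/3) = 2*I*sqrt(15)/3)
(11739 + t(163, -154))*(4301 + N(79, -165)) = (11739 - 154)*(4301 + 2*I*sqrt(15)/3) = 11585*(4301 + 2*I*sqrt(15)/3) = 49827085 + 23170*I*sqrt(15)/3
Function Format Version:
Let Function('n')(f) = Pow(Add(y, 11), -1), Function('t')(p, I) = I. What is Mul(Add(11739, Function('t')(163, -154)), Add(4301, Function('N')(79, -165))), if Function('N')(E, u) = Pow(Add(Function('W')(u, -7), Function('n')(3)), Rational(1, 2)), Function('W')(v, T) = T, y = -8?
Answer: Add(49827085, Mul(Rational(23170, 3), I, Pow(15, Rational(1, 2)))) ≈ Add(4.9827e+7, Mul(29912., I))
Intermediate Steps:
Function('n')(f) = Rational(1, 3) (Function('n')(f) = Pow(Add(-8, 11), -1) = Pow(3, -1) = Rational(1, 3))
Function('N')(E, u) = Mul(Rational(2, 3), I, Pow(15, Rational(1, 2))) (Function('N')(E, u) = Pow(Add(-7, Rational(1, 3)), Rational(1, 2)) = Pow(Rational(-20, 3), Rational(1, 2)) = Mul(Rational(2, 3), I, Pow(15, Rational(1, 2))))
Mul(Add(11739, Function('t')(163, -154)), Add(4301, Function('N')(79, -165))) = Mul(Add(11739, -154), Add(4301, Mul(Rational(2, 3), I, Pow(15, Rational(1, 2))))) = Mul(11585, Add(4301, Mul(Rational(2, 3), I, Pow(15, Rational(1, 2))))) = Add(49827085, Mul(Rational(23170, 3), I, Pow(15, Rational(1, 2))))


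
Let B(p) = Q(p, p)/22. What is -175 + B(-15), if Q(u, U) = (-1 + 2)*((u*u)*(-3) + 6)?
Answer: -4519/22 ≈ -205.41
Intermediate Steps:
Q(u, U) = 6 - 3*u² (Q(u, U) = 1*(u²*(-3) + 6) = 1*(-3*u² + 6) = 1*(6 - 3*u²) = 6 - 3*u²)
B(p) = 3/11 - 3*p²/22 (B(p) = (6 - 3*p²)/22 = (6 - 3*p²)*(1/22) = 3/11 - 3*p²/22)
-175 + B(-15) = -175 + (3/11 - 3/22*(-15)²) = -175 + (3/11 - 3/22*225) = -175 + (3/11 - 675/22) = -175 - 669/22 = -4519/22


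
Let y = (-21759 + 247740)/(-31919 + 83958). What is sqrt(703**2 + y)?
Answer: 2*sqrt(334589539805287)/52039 ≈ 703.00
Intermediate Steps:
y = 225981/52039 ≈ 4.3425
sqrt(703**2 + y) = sqrt(703**2 + 225981/52039) = sqrt(494209 + 225981/52039) = sqrt(25718368132/52039) = 2*sqrt(334589539805287)/52039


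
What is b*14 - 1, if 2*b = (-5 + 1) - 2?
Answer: -43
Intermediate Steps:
b = -3 (b = ((-5 + 1) - 2)/2 = (-4 - 2)/2 = (½)*(-6) = -3)
b*14 - 1 = -3*14 - 1 = -42 - 1 = -43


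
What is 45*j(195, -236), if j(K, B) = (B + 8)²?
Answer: 2339280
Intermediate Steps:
j(K, B) = (8 + B)²
45*j(195, -236) = 45*(8 - 236)² = 45*(-228)² = 45*51984 = 2339280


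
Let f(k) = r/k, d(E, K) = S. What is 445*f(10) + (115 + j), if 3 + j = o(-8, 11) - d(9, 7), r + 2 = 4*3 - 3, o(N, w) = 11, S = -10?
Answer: 889/2 ≈ 444.50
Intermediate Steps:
d(E, K) = -10
r = 7 (r = -2 + (4*3 - 3) = -2 + (12 - 3) = -2 + 9 = 7)
j = 18 (j = -3 + (11 - 1*(-10)) = -3 + (11 + 10) = -3 + 21 = 18)
f(k) = 7/k
445*f(10) + (115 + j) = 445*(7/10) + (115 + 18) = 445*(7*(⅒)) + 133 = 445*(7/10) + 133 = 623/2 + 133 = 889/2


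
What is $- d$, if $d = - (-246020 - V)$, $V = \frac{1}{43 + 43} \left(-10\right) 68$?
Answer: $- \frac{10578520}{43} \approx -2.4601 \cdot 10^{5}$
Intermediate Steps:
$V = - \frac{340}{43}$ ($V = \frac{1}{86} \left(-10\right) 68 = \left(- \frac{5}{43}\right) 68 = - \frac{340}{43} \approx -7.907$)
$d = \frac{10578520}{43}$ ($d = - (-246020 - - \frac{340}{43}) = - (-246020 + \frac{340}{43}) = \left(-1\right) \left(- \frac{10578520}{43}\right) = \frac{10578520}{43} \approx 2.4601 \cdot 10^{5}$)
$- d = \left(-1\right) \frac{10578520}{43} = - \frac{10578520}{43}$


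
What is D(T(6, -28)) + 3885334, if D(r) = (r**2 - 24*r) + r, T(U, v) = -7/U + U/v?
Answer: 1713447142/441 ≈ 3.8854e+6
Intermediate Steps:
D(r) = r**2 - 23*r
D(T(6, -28)) + 3885334 = (-7/6 + 6/(-28))*(-23 + (-7/6 + 6/(-28))) + 3885334 = (-7*1/6 + 6*(-1/28))*(-23 + (-7*1/6 + 6*(-1/28))) + 3885334 = (-7/6 - 3/14)*(-23 + (-7/6 - 3/14)) + 3885334 = -29*(-23 - 29/21)/21 + 3885334 = -29/21*(-512/21) + 3885334 = 14848/441 + 3885334 = 1713447142/441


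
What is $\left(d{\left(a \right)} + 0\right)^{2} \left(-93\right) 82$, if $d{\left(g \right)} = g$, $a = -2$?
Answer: $-30504$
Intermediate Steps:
$\left(d{\left(a \right)} + 0\right)^{2} \left(-93\right) 82 = \left(-2 + 0\right)^{2} \left(-93\right) 82 = \left(-2\right)^{2} \left(-93\right) 82 = 4 \left(-93\right) 82 = \left(-372\right) 82 = -30504$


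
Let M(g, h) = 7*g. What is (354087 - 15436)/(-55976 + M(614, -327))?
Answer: -338651/51678 ≈ -6.5531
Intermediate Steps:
(354087 - 15436)/(-55976 + M(614, -327)) = (354087 - 15436)/(-55976 + 7*614) = 338651/(-55976 + 4298) = 338651/(-51678) = 338651*(-1/51678) = -338651/51678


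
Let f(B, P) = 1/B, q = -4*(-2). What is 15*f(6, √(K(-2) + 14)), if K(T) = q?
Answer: 5/2 ≈ 2.5000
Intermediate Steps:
q = 8
K(T) = 8
15*f(6, √(K(-2) + 14)) = 15/6 = 15*(⅙) = 5/2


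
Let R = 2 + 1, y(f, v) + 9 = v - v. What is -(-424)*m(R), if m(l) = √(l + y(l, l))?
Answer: 424*I*√6 ≈ 1038.6*I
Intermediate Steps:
y(f, v) = -9 (y(f, v) = -9 + (v - v) = -9 + 0 = -9)
R = 3
m(l) = √(-9 + l) (m(l) = √(l - 9) = √(-9 + l))
-(-424)*m(R) = -(-424)*√(-9 + 3) = -(-424)*√(-6) = -(-424)*I*√6 = 424*I*√6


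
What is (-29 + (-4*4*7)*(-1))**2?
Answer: 6889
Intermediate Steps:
(-29 + (-4*4*7)*(-1))**2 = (-29 - 16*7*(-1))**2 = (-29 - 112*(-1))**2 = (-29 + 112)**2 = 83**2 = 6889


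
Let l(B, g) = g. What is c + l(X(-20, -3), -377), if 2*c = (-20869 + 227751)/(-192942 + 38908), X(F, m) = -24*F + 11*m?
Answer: -58174259/154034 ≈ -377.67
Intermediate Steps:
c = -103441/154034 (c = ((-20869 + 227751)/(-192942 + 38908))/2 = (206882/(-154034))/2 = (206882*(-1/154034))/2 = (½)*(-103441/77017) = -103441/154034 ≈ -0.67155)
c + l(X(-20, -3), -377) = -103441/154034 - 377 = -58174259/154034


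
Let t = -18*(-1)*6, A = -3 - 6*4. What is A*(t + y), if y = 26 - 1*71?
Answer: -1701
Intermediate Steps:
y = -45 (y = 26 - 71 = -45)
A = -27 (A = -3 - 24 = -27)
t = 108 (t = 18*6 = 108)
A*(t + y) = -27*(108 - 45) = -27*63 = -1701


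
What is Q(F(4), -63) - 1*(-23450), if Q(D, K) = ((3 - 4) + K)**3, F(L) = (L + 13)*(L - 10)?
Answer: -238694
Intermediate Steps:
F(L) = (-10 + L)*(13 + L) (F(L) = (13 + L)*(-10 + L) = (-10 + L)*(13 + L))
Q(D, K) = (-1 + K)**3
Q(F(4), -63) - 1*(-23450) = (-1 - 63)**3 - 1*(-23450) = (-64)**3 + 23450 = -262144 + 23450 = -238694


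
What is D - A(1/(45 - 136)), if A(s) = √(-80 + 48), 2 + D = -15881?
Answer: -15883 - 4*I*√2 ≈ -15883.0 - 5.6569*I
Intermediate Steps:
D = -15883 (D = -2 - 15881 = -15883)
A(s) = 4*I*√2 (A(s) = √(-32) = 4*I*√2)
D - A(1/(45 - 136)) = -15883 - 4*I*√2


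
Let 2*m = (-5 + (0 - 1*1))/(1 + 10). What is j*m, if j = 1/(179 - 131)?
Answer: -1/176 ≈ -0.0056818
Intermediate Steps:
j = 1/48 ≈ 0.020833
m = -3/11 (m = ((-5 + (0 - 1*1))/(1 + 10))/2 = ((-5 + (0 - 1))/11)/2 = ((-5 - 1)*(1/11))/2 = (-6*1/11)/2 = (1/2)*(-6/11) = -3/11 ≈ -0.27273)
j*m = (1/48)*(-3/11) = -1/176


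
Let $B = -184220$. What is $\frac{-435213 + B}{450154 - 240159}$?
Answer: $- \frac{619433}{209995} \approx -2.9498$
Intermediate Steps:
$\frac{-435213 + B}{450154 - 240159} = \frac{-435213 - 184220}{450154 - 240159} = - \frac{619433}{209995}$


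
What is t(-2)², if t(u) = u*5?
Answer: 100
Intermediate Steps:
t(u) = 5*u
t(-2)² = (5*(-2))² = (-10)² = 100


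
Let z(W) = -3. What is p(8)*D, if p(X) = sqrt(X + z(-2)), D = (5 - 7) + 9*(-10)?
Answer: -92*sqrt(5) ≈ -205.72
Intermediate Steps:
D = -92 (D = -2 - 90 = -92)
p(X) = sqrt(-3 + X) (p(X) = sqrt(X - 3) = sqrt(-3 + X))
p(8)*D = sqrt(-3 + 8)*(-92) = sqrt(5)*(-92) = -92*sqrt(5)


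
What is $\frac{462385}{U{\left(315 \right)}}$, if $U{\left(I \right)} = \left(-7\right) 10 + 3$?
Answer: $- \frac{462385}{67} \approx -6901.3$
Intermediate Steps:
$U{\left(I \right)} = -67$ ($U{\left(I \right)} = -70 + 3 = -67$)
$\frac{462385}{U{\left(315 \right)}} = \frac{462385}{-67} = 462385 \left(- \frac{1}{67}\right) = - \frac{462385}{67}$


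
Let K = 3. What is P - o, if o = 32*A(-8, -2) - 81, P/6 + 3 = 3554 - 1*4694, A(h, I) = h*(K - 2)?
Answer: -6521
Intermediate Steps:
A(h, I) = h (A(h, I) = h*(3 - 2) = h*1 = h)
P = -6858 (P = -18 + 6*(3554 - 1*4694) = -18 + 6*(3554 - 4694) = -18 + 6*(-1140) = -18 - 6840 = -6858)
o = -337 (o = 32*(-8) - 81 = -256 - 81 = -337)
P - o = -6858 - 1*(-337) = -6858 + 337 = -6521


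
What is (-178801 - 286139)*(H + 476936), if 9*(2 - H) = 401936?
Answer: -200983539960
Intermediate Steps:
H = -401918/9 (H = 2 - ⅑*401936 = 2 - 401936/9 = -401918/9 ≈ -44658.)
(-178801 - 286139)*(H + 476936) = (-178801 - 286139)*(-401918/9 + 476936) = -464940*3890506/9 = -200983539960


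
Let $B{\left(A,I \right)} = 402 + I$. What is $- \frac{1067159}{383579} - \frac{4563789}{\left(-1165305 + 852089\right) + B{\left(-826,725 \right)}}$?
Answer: $\frac{1417525035680}{119710786531} \approx 11.841$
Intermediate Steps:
$- \frac{1067159}{383579} - \frac{4563789}{\left(-1165305 + 852089\right) + B{\left(-826,725 \right)}} = - \frac{1067159}{383579} - \frac{4563789}{\left(-1165305 + 852089\right) + \left(402 + 725\right)} = \left(-1067159\right) \frac{1}{383579} - \frac{4563789}{-313216 + 1127} = - \frac{1067159}{383579} - \frac{4563789}{-312089} = - \frac{1067159}{383579} - - \frac{4563789}{312089} = - \frac{1067159}{383579} + \frac{4563789}{312089} = \frac{1417525035680}{119710786531}$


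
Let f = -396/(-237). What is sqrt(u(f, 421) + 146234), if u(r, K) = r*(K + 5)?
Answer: sqrt(917088722)/79 ≈ 383.33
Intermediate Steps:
f = 132/79 (f = -396*(-1/237) = 132/79 ≈ 1.6709)
u(r, K) = r*(5 + K)
sqrt(u(f, 421) + 146234) = sqrt(132*(5 + 421)/79 + 146234) = sqrt((132/79)*426 + 146234) = sqrt(56232/79 + 146234) = sqrt(11608718/79) = sqrt(917088722)/79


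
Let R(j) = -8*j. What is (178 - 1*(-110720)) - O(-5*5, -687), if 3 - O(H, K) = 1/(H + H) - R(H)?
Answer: 5534749/50 ≈ 1.1070e+5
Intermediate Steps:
O(H, K) = 3 - 8*H - 1/(2*H) (O(H, K) = 3 - (1/(H + H) - (-8)*H) = 3 - (1/(2*H) + 8*H) = 3 + (-8*H - 1/(2*H)) = 3 - 8*H - 1/(2*H))
(178 - 1*(-110720)) - O(-5*5, -687) = (178 - 1*(-110720)) - (3 - (-40)*5 - 1/(2*((-5*5)))) = (178 + 110720) - (3 - 8*(-25) - ½/(-25)) = 110898 - (3 + 200 - ½*(-1/25)) = 110898 - (3 + 200 + 1/50) = 110898 - 1*10151/50 = 110898 - 10151/50 = 5534749/50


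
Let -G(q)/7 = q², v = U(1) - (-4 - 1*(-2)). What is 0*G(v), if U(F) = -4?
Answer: 0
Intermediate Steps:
v = -2 (v = -4 - (-4 - 1*(-2)) = -4 - (-4 + 2) = -4 - 1*(-2) = -4 + 2 = -2)
G(q) = -7*q²
0*G(v) = 0*(-7*(-2)²) = 0*(-7*4) = 0*(-28) = 0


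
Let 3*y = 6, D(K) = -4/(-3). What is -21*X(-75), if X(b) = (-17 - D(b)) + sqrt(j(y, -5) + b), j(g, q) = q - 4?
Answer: 385 - 42*I*sqrt(21) ≈ 385.0 - 192.47*I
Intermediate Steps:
D(K) = 4/3 (D(K) = -4*(-1/3) = 4/3)
y = 2 (y = (1/3)*6 = 2)
j(g, q) = -4 + q
X(b) = -55/3 + sqrt(-9 + b) (X(b) = (-17 - 1*4/3) + sqrt((-4 - 5) + b) = (-17 - 4/3) + sqrt(-9 + b) = -55/3 + sqrt(-9 + b))
-21*X(-75) = -21*(-55/3 + sqrt(-9 - 75)) = -21*(-55/3 + sqrt(-84)) = -21*(-55/3 + 2*I*sqrt(21)) = 385 - 42*I*sqrt(21)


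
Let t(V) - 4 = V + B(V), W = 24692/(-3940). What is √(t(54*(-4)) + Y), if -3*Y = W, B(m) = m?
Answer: I*√3719065485/2955 ≈ 20.638*I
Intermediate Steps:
W = -6173/985 (W = 24692*(-1/3940) = -6173/985 ≈ -6.2670)
t(V) = 4 + 2*V (t(V) = 4 + (V + V) = 4 + 2*V)
Y = 6173/2955 (Y = -⅓*(-6173/985) = 6173/2955 ≈ 2.0890)
√(t(54*(-4)) + Y) = √((4 + 2*(54*(-4))) + 6173/2955) = √((4 + 2*(-216)) + 6173/2955) = √((4 - 432) + 6173/2955) = √(-428 + 6173/2955) = √(-1258567/2955) = I*√3719065485/2955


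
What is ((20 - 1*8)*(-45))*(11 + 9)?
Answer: -10800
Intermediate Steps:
((20 - 1*8)*(-45))*(11 + 9) = ((20 - 8)*(-45))*20 = (12*(-45))*20 = -540*20 = -10800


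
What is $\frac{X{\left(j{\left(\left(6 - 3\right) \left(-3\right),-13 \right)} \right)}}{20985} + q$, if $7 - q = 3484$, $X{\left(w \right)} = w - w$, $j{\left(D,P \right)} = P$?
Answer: $-3477$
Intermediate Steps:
$X{\left(w \right)} = 0$
$q = -3477$ ($q = 7 - 3484 = -3477$)
$\frac{X{\left(j{\left(\left(6 - 3\right) \left(-3\right),-13 \right)} \right)}}{20985} + q = \frac{0}{20985} - 3477 = 0 \cdot \frac{1}{20985} - 3477 = 0 - 3477 = -3477$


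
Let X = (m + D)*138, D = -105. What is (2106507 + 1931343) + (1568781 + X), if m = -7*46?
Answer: 5547705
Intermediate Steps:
m = -322
X = -58926 (X = (-322 - 105)*138 = -427*138 = -58926)
(2106507 + 1931343) + (1568781 + X) = (2106507 + 1931343) + (1568781 - 58926) = 4037850 + 1509855 = 5547705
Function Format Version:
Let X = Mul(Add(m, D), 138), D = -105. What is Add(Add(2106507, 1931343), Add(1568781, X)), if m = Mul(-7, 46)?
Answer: 5547705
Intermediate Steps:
m = -322
X = -58926 (X = Mul(Add(-322, -105), 138) = Mul(-427, 138) = -58926)
Add(Add(2106507, 1931343), Add(1568781, X)) = Add(Add(2106507, 1931343), Add(1568781, -58926)) = Add(4037850, 1509855) = 5547705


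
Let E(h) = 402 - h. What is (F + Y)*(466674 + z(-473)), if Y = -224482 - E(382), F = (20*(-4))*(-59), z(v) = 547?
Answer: -102686765822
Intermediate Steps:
F = 4720 (F = -80*(-59) = 4720)
Y = -224502 (Y = -224482 - (402 - 1*382) = -224482 - (402 - 382) = -224482 - 1*20 = -224482 - 20 = -224502)
(F + Y)*(466674 + z(-473)) = (4720 - 224502)*(466674 + 547) = -219782*467221 = -102686765822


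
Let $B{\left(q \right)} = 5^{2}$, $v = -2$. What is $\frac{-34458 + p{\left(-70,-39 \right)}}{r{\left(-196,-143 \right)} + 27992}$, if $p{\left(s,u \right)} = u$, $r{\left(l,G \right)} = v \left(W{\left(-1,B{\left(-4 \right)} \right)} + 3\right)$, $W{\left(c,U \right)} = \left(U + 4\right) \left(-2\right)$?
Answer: $- \frac{34497}{28102} \approx -1.2276$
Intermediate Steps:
$B{\left(q \right)} = 25$
$W{\left(c,U \right)} = -8 - 2 U$ ($W{\left(c,U \right)} = \left(4 + U\right) \left(-2\right) = -8 - 2 U$)
$r{\left(l,G \right)} = 110$ ($r{\left(l,G \right)} = - 2 \left(\left(-8 - 50\right) + 3\right) = - 2 \left(-58 + 3\right) = \left(-2\right) \left(-55\right) = 110$)
$\frac{-34458 + p{\left(-70,-39 \right)}}{r{\left(-196,-143 \right)} + 27992} = \frac{-34458 - 39}{110 + 27992} = - \frac{34497}{28102}$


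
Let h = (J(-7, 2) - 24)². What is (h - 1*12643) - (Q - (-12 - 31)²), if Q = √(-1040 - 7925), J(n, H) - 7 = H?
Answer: -10569 - I*√8965 ≈ -10569.0 - 94.684*I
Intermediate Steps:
J(n, H) = 7 + H
Q = I*√8965 (Q = √(-8965) = I*√8965 ≈ 94.684*I)
h = 225 (h = ((7 + 2) - 24)² = (9 - 24)² = (-15)² = 225)
(h - 1*12643) - (Q - (-12 - 31)²) = (225 - 1*12643) - (I*√8965 - (-12 - 31)²) = (225 - 12643) - (I*√8965 - 1*(-43)²) = -12418 - (I*√8965 - 1*1849) = -12418 - (I*√8965 - 1849) = -12418 - (-1849 + I*√8965) = -12418 + (1849 - I*√8965) = -10569 - I*√8965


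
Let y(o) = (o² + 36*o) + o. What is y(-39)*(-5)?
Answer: -390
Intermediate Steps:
y(o) = o² + 37*o
y(-39)*(-5) = -39*(37 - 39)*(-5) = -39*(-2)*(-5) = 78*(-5) = -390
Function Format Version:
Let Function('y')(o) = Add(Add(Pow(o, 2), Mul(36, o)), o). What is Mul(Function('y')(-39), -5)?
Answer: -390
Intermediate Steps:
Function('y')(o) = Add(Pow(o, 2), Mul(37, o))
Mul(Function('y')(-39), -5) = Mul(Mul(-39, Add(37, -39)), -5) = Mul(Mul(-39, -2), -5) = Mul(78, -5) = -390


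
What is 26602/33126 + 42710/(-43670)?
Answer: -12655106/72330621 ≈ -0.17496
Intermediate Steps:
26602/33126 + 42710/(-43670) = 26602*(1/33126) + 42710*(-1/43670) = 13301/16563 - 4271/4367 = -12655106/72330621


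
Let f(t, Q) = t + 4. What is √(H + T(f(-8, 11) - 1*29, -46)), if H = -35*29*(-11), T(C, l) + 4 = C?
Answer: 2*√2782 ≈ 105.49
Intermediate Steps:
f(t, Q) = 4 + t
T(C, l) = -4 + C
H = 11165 (H = -1015*(-11) = 11165)
√(H + T(f(-8, 11) - 1*29, -46)) = √(11165 + (-4 + ((4 - 8) - 1*29))) = √(11165 + (-4 + (-4 - 29))) = √(11165 + (-4 - 33)) = √(11165 - 37) = √11128 = 2*√2782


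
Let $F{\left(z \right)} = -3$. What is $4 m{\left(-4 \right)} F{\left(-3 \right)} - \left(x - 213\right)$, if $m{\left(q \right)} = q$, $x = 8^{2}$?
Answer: $197$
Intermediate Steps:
$x = 64$
$4 m{\left(-4 \right)} F{\left(-3 \right)} - \left(x - 213\right) = 4 \left(-4\right) \left(-3\right) - \left(64 - 213\right) = \left(-16\right) \left(-3\right) - -149 = 48 + 149 = 197$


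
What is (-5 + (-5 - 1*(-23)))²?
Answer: 169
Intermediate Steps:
(-5 + (-5 - 1*(-23)))² = (-5 + (-5 + 23))² = (-5 + 18)² = 13² = 169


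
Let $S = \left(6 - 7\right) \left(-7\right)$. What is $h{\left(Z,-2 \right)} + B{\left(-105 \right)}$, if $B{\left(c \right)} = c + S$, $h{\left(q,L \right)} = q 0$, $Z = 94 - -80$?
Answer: $-98$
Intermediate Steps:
$S = 7$ ($S = \left(-1\right) \left(-7\right) = 7$)
$Z = 174$ ($Z = 94 + 80 = 174$)
$h{\left(q,L \right)} = 0$
$B{\left(c \right)} = 7 + c$ ($B{\left(c \right)} = c + 7 = 7 + c$)
$h{\left(Z,-2 \right)} + B{\left(-105 \right)} = 0 + \left(7 - 105\right) = 0 - 98 = -98$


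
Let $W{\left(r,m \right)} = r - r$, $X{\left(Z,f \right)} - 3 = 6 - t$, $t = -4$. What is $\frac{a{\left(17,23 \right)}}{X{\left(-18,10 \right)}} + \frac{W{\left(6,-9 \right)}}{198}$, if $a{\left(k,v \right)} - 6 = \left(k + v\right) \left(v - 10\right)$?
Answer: $\frac{526}{13} \approx 40.462$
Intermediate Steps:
$a{\left(k,v \right)} = 6 + \left(-10 + v\right) \left(k + v\right)$ ($a{\left(k,v \right)} = 6 + \left(k + v\right) \left(v - 10\right) = 6 + \left(k + v\right) \left(-10 + v\right) = 6 + \left(-10 + v\right) \left(k + v\right)$)
$X{\left(Z,f \right)} = 13$ ($X{\left(Z,f \right)} = 3 + \left(6 - -4\right) = 3 + \left(6 + 4\right) = 3 + 10 = 13$)
$W{\left(r,m \right)} = 0$
$\frac{a{\left(17,23 \right)}}{X{\left(-18,10 \right)}} + \frac{W{\left(6,-9 \right)}}{198} = \frac{6 + 23^{2} - 170 - 230 + 17 \cdot 23}{13} + \frac{0}{198} = \left(6 + 529 - 170 - 230 + 391\right) \frac{1}{13} + 0 \cdot \frac{1}{198} = 526 \cdot \frac{1}{13} + 0 = \frac{526}{13} + 0 = \frac{526}{13}$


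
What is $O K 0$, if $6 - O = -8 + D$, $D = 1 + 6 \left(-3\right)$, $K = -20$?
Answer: $0$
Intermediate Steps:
$D = -17$ ($D = 1 - 18 = -17$)
$O = 31$ ($O = 6 - \left(-8 - 17\right) = 6 - -25 = 6 + 25 = 31$)
$O K 0 = 31 \left(-20\right) 0 = \left(-620\right) 0 = 0$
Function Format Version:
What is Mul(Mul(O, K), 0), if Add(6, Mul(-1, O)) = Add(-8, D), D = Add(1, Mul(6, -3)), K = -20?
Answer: 0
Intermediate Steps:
D = -17 (D = Add(1, -18) = -17)
O = 31 (O = Add(6, Mul(-1, Add(-8, -17))) = Add(6, Mul(-1, -25)) = Add(6, 25) = 31)
Mul(Mul(O, K), 0) = Mul(Mul(31, -20), 0) = Mul(-620, 0) = 0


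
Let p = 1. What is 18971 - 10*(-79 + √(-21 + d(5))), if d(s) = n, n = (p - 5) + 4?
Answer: 19761 - 10*I*√21 ≈ 19761.0 - 45.826*I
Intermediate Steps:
n = 0 (n = (1 - 5) + 4 = -4 + 4 = 0)
d(s) = 0
18971 - 10*(-79 + √(-21 + d(5))) = 18971 - 10*(-79 + √(-21 + 0)) = 18971 - 10*(-79 + √(-21)) = 18971 - 10*(-79 + I*√21) = 18971 + (790 - 10*I*√21) = 19761 - 10*I*√21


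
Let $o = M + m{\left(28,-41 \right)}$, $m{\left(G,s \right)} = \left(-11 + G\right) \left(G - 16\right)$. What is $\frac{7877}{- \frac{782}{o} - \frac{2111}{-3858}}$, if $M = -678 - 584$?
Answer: $\frac{698957718}{114139} \approx 6123.7$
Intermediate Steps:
$m{\left(G,s \right)} = \left(-16 + G\right) \left(-11 + G\right)$ ($m{\left(G,s \right)} = \left(-11 + G\right) \left(-16 + G\right) = \left(-16 + G\right) \left(-11 + G\right)$)
$M = -1262$
$o = -1058$ ($o = -1262 + \left(176 + 28^{2} - 756\right) = -1262 + \left(176 + 784 - 756\right) = -1262 + 204 = -1058$)
$\frac{7877}{- \frac{782}{o} - \frac{2111}{-3858}} = \frac{7877}{- \frac{782}{-1058} - \frac{2111}{-3858}} = \frac{7877}{\left(-782\right) \left(- \frac{1}{1058}\right) - - \frac{2111}{3858}} = \frac{7877}{\frac{17}{23} + \frac{2111}{3858}} = \frac{7877}{\frac{114139}{88734}} = 7877 \cdot \frac{88734}{114139} = \frac{698957718}{114139}$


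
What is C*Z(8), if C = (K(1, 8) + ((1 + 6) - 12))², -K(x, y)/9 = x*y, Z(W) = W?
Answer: 47432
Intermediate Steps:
K(x, y) = -9*x*y
C = 5929 (C = (-9*1*8 + ((1 + 6) - 12))² = (-72 + (7 - 12))² = (-72 - 5)² = (-77)² = 5929)
C*Z(8) = 5929*8 = 47432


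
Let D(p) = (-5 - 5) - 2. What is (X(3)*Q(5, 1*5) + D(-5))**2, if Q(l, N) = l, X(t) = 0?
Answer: 144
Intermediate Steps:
D(p) = -12 (D(p) = -10 - 2 = -12)
(X(3)*Q(5, 1*5) + D(-5))**2 = (0*5 - 12)**2 = (0 - 12)**2 = (-12)**2 = 144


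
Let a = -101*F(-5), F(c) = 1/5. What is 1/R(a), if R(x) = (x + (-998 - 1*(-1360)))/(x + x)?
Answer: -202/1709 ≈ -0.11820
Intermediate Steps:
F(c) = ⅕
a = -101/5 (a = -101*⅕ = -101/5 ≈ -20.200)
R(x) = (362 + x)/(2*x) (R(x) = (x + (-998 + 1360))/((2*x)) = (x + 362)*(1/(2*x)) = (362 + x)*(1/(2*x)) = (362 + x)/(2*x))
1/R(a) = 1/((362 - 101/5)/(2*(-101/5))) = 1/((½)*(-5/101)*(1709/5)) = 1/(-1709/202) = -202/1709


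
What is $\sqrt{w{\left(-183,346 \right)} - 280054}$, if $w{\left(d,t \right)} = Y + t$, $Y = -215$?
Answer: $i \sqrt{279923} \approx 529.08 i$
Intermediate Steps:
$w{\left(d,t \right)} = -215 + t$
$\sqrt{w{\left(-183,346 \right)} - 280054} = \sqrt{\left(-215 + 346\right) - 280054} = \sqrt{131 - 280054} = \sqrt{-279923} = i \sqrt{279923}$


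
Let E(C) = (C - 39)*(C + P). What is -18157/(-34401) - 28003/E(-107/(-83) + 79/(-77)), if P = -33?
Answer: -38406684468792644/1781841602776107 ≈ -21.554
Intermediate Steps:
E(C) = (-39 + C)*(-33 + C) (E(C) = (C - 39)*(C - 33) = (-39 + C)*(-33 + C))
-18157/(-34401) - 28003/E(-107/(-83) + 79/(-77)) = -18157/(-34401) - 28003/(1287 + (-107/(-83) + 79/(-77))² - 72*(-107/(-83) + 79/(-77))) = -18157*(-1/34401) - 28003/(1287 + (-107*(-1/83) + 79*(-1/77))² - 72*(-107*(-1/83) + 79*(-1/77))) = 18157/34401 - 28003/(1287 + (107/83 - 79/77)² - 72*(107/83 - 79/77)) = 18157/34401 - 28003/(1287 + (1682/6391)² - 72*1682/6391) = 18157/34401 - 28003/(1287 + 2829124/40844881 - 121104/6391) = 18157/34401 - 28003/51796215307/40844881 = 18157/34401 - 28003*40844881/51796215307 = 18157/34401 - 1143779202643/51796215307 = -38406684468792644/1781841602776107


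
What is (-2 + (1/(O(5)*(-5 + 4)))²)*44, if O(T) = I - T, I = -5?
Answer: -2189/25 ≈ -87.560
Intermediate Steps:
O(T) = -5 - T
(-2 + (1/(O(5)*(-5 + 4)))²)*44 = (-2 + (1/((-5 - 1*5)*(-5 + 4)))²)*44 = (-2 + (1/((-5 - 5)*(-1)))²)*44 = (-2 + (1/(-10*(-1)))²)*44 = (-2 + (1/10)²)*44 = (-2 + (⅒)²)*44 = (-2 + 1/100)*44 = -199/100*44 = -2189/25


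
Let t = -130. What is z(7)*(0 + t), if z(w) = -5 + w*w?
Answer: -5720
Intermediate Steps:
z(w) = -5 + w²
z(7)*(0 + t) = (-5 + 7²)*(0 - 130) = (-5 + 49)*(-130) = 44*(-130) = -5720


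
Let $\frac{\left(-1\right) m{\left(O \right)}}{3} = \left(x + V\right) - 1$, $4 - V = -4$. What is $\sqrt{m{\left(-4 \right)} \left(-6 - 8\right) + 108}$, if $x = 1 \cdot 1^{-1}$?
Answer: $2 \sqrt{111} \approx 21.071$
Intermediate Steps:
$x = 1$ ($x = 1 \cdot 1 = 1$)
$V = 8$ ($V = 4 - -4 = 4 + 4 = 8$)
$m{\left(O \right)} = -24$ ($m{\left(O \right)} = - 3 \left(\left(1 + 8\right) - 1\right) = - 3 \left(9 - 1\right) = \left(-3\right) 8 = -24$)
$\sqrt{m{\left(-4 \right)} \left(-6 - 8\right) + 108} = \sqrt{- 24 \left(-6 - 8\right) + 108} = \sqrt{\left(-24\right) \left(-14\right) + 108} = \sqrt{336 + 108} = \sqrt{444} = 2 \sqrt{111}$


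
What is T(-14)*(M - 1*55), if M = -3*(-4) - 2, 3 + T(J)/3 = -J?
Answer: -1485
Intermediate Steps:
T(J) = -9 - 3*J (T(J) = -9 + 3*(-J) = -9 - 3*J)
M = 10 (M = 12 - 2 = 10)
T(-14)*(M - 1*55) = (-9 - 3*(-14))*(10 - 1*55) = (-9 + 42)*(10 - 55) = 33*(-45) = -1485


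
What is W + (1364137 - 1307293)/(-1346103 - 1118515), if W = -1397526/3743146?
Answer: -914285781573/2306356252057 ≈ -0.39642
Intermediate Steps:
W = -698763/1871573 (W = -1397526*1/3743146 = -698763/1871573 ≈ -0.37336)
W + (1364137 - 1307293)/(-1346103 - 1118515) = -698763/1871573 + (1364137 - 1307293)/(-1346103 - 1118515) = -698763/1871573 + 56844/(-2464618) = -698763/1871573 + 56844*(-1/2464618) = -698763/1871573 - 28422/1232309 = -914285781573/2306356252057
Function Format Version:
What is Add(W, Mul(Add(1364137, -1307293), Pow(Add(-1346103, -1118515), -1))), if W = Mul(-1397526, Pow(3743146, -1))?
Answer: Rational(-914285781573, 2306356252057) ≈ -0.39642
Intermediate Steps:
W = Rational(-698763, 1871573) (W = Mul(-1397526, Rational(1, 3743146)) = Rational(-698763, 1871573) ≈ -0.37336)
Add(W, Mul(Add(1364137, -1307293), Pow(Add(-1346103, -1118515), -1))) = Add(Rational(-698763, 1871573), Mul(Add(1364137, -1307293), Pow(Add(-1346103, -1118515), -1))) = Add(Rational(-698763, 1871573), Mul(56844, Pow(-2464618, -1))) = Add(Rational(-698763, 1871573), Mul(56844, Rational(-1, 2464618))) = Add(Rational(-698763, 1871573), Rational(-28422, 1232309)) = Rational(-914285781573, 2306356252057)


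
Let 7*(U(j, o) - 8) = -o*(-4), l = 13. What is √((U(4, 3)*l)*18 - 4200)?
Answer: 4*I*√5901/7 ≈ 43.896*I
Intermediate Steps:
U(j, o) = 8 + 4*o/7 (U(j, o) = 8 + (-o*(-4))/7 = 8 + (4*o)/7 = 8 + 4*o/7)
√((U(4, 3)*l)*18 - 4200) = √(((8 + (4/7)*3)*13)*18 - 4200) = √(((8 + 12/7)*13)*18 - 4200) = √(((68/7)*13)*18 - 4200) = √((884/7)*18 - 4200) = √(15912/7 - 4200) = √(-13488/7) = 4*I*√5901/7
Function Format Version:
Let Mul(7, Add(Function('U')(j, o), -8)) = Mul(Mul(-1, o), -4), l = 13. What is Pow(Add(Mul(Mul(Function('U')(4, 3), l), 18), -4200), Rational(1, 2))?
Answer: Mul(Rational(4, 7), I, Pow(5901, Rational(1, 2))) ≈ Mul(43.896, I)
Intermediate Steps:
Function('U')(j, o) = Add(8, Mul(Rational(4, 7), o)) (Function('U')(j, o) = Add(8, Mul(Rational(1, 7), Mul(Mul(-1, o), -4))) = Add(8, Mul(Rational(1, 7), Mul(4, o))) = Add(8, Mul(Rational(4, 7), o)))
Pow(Add(Mul(Mul(Function('U')(4, 3), l), 18), -4200), Rational(1, 2)) = Pow(Add(Mul(Mul(Add(8, Mul(Rational(4, 7), 3)), 13), 18), -4200), Rational(1, 2)) = Pow(Add(Mul(Mul(Add(8, Rational(12, 7)), 13), 18), -4200), Rational(1, 2)) = Pow(Add(Mul(Mul(Rational(68, 7), 13), 18), -4200), Rational(1, 2)) = Pow(Add(Mul(Rational(884, 7), 18), -4200), Rational(1, 2)) = Pow(Add(Rational(15912, 7), -4200), Rational(1, 2)) = Pow(Rational(-13488, 7), Rational(1, 2)) = Mul(Rational(4, 7), I, Pow(5901, Rational(1, 2)))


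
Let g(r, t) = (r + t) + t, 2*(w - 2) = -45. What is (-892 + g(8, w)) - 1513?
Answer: -2438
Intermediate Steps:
w = -41/2 (w = 2 + (1/2)*(-45) = 2 - 45/2 = -41/2 ≈ -20.500)
g(r, t) = r + 2*t
(-892 + g(8, w)) - 1513 = (-892 + (8 + 2*(-41/2))) - 1513 = (-892 + (8 - 41)) - 1513 = (-892 - 33) - 1513 = -925 - 1513 = -2438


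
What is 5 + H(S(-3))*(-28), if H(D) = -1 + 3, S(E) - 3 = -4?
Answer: -51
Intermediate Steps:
S(E) = -1 (S(E) = 3 - 4 = -1)
H(D) = 2
5 + H(S(-3))*(-28) = 5 + 2*(-28) = 5 - 56 = -51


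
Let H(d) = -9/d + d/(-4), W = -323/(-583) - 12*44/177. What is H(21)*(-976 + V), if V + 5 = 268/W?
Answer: 14497926393/2339428 ≈ 6197.2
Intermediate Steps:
W = -83551/34397 (W = -323*(-1/583) - 528*1/177 = 323/583 - 176/59 = -83551/34397 ≈ -2.4290)
V = -9636151/83551 (V = -5 + 268/(-83551/34397) = -5 + 268*(-34397/83551) = -5 - 9218396/83551 = -9636151/83551 ≈ -115.33)
H(d) = -9/d - d/4 (H(d) = -9/d + d*(-1/4) = -9/d - d/4)
H(21)*(-976 + V) = (-9/21 - 1/4*21)*(-976 - 9636151/83551) = (-9*1/21 - 21/4)*(-91181927/83551) = (-3/7 - 21/4)*(-91181927/83551) = -159/28*(-91181927/83551) = 14497926393/2339428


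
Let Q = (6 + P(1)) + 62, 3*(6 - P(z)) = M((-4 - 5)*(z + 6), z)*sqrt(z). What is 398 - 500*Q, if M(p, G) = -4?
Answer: -111806/3 ≈ -37269.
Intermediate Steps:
P(z) = 6 + 4*sqrt(z)/3 (P(z) = 6 - (-4)*sqrt(z)/3 = 6 + 4*sqrt(z)/3)
Q = 226/3 (Q = (6 + (6 + 4*sqrt(1)/3)) + 62 = (6 + (6 + (4/3)*1)) + 62 = (6 + (6 + 4/3)) + 62 = (6 + 22/3) + 62 = 40/3 + 62 = 226/3 ≈ 75.333)
398 - 500*Q = 398 - 500*226/3 = 398 - 113000/3 = -111806/3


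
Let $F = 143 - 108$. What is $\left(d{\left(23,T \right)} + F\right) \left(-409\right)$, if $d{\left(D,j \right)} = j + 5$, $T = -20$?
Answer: $-8180$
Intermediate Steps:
$F = 35$
$d{\left(D,j \right)} = 5 + j$
$\left(d{\left(23,T \right)} + F\right) \left(-409\right) = \left(\left(5 - 20\right) + 35\right) \left(-409\right) = \left(-15 + 35\right) \left(-409\right) = 20 \left(-409\right) = -8180$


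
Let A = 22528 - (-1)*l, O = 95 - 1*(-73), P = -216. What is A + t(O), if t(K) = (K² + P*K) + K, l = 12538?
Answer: 27170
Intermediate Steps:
O = 168 (O = 95 + 73 = 168)
t(K) = K² - 215*K (t(K) = (K² - 216*K) + K = K² - 215*K)
A = 35066 (A = 22528 - (-1)*12538 = 22528 - 1*(-12538) = 22528 + 12538 = 35066)
A + t(O) = 35066 + 168*(-215 + 168) = 35066 + 168*(-47) = 35066 - 7896 = 27170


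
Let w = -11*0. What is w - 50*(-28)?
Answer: 1400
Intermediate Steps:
w = 0
w - 50*(-28) = 0 - 50*(-28) = 0 + 1400 = 1400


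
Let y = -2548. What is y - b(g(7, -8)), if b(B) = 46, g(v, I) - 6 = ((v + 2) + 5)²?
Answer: -2594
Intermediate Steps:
g(v, I) = 6 + (7 + v)² (g(v, I) = 6 + ((v + 2) + 5)² = 6 + ((2 + v) + 5)² = 6 + (7 + v)²)
y - b(g(7, -8)) = -2548 - 1*46 = -2548 - 46 = -2594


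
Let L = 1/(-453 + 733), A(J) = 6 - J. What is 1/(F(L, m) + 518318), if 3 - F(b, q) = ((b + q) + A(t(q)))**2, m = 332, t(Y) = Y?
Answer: 78400/40633540639 ≈ 1.9294e-6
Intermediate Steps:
L = 1/280 ≈ 0.0035714
F(b, q) = 3 - (6 + b)**2 (F(b, q) = 3 - ((b + q) + (6 - q))**2 = 3 - (6 + b)**2)
1/(F(L, m) + 518318) = 1/((3 - (6 + 1/280)**2) + 518318) = 1/((3 - (1681/280)**2) + 518318) = 1/((3 - 1*2825761/78400) + 518318) = 1/((3 - 2825761/78400) + 518318) = 1/(-2590561/78400 + 518318) = 1/(40633540639/78400) = 78400/40633540639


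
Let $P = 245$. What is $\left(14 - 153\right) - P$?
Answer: $-384$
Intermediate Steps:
$\left(14 - 153\right) - P = \left(14 - 153\right) - 245 = -139 - 245 = -384$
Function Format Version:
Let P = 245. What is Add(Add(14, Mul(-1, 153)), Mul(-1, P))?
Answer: -384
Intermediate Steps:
Add(Add(14, Mul(-1, 153)), Mul(-1, P)) = Add(Add(14, Mul(-1, 153)), Mul(-1, 245)) = Add(Add(14, -153), -245) = Add(-139, -245) = -384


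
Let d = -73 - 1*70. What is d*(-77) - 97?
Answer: 10914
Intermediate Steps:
d = -143 (d = -73 - 70 = -143)
d*(-77) - 97 = -143*(-77) - 97 = 11011 - 97 = 10914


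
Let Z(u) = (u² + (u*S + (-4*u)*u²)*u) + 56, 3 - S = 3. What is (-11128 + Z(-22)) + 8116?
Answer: -939496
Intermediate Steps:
S = 0 (S = 3 - 1*3 = 3 - 3 = 0)
Z(u) = 56 + u² - 4*u⁴ (Z(u) = (u² + (u*0 + (-4*u)*u²)*u) + 56 = (u² + (0 - 4*u³)*u) + 56 = (u² + (-4*u³)*u) + 56 = (u² - 4*u⁴) + 56 = 56 + u² - 4*u⁴)
(-11128 + Z(-22)) + 8116 = (-11128 + (56 + (-22)² - 4*(-22)⁴)) + 8116 = (-11128 + (56 + 484 - 4*234256)) + 8116 = (-11128 + (56 + 484 - 937024)) + 8116 = (-11128 - 936484) + 8116 = -947612 + 8116 = -939496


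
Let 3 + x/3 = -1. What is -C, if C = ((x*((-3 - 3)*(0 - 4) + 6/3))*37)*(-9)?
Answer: -103896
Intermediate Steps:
x = -12 (x = -9 + 3*(-1) = -9 - 3 = -12)
C = 103896 (C = (-12*((-3 - 3)*(0 - 4) + 6/3)*37)*(-9) = (-12*(-6*(-4) + 6*(⅓))*37)*(-9) = (-12*(24 + 2)*37)*(-9) = (-12*26*37)*(-9) = -312*37*(-9) = -11544*(-9) = 103896)
-C = -1*103896 = -103896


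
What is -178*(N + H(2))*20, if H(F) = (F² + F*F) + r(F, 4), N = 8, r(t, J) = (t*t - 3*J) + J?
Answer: -42720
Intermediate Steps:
r(t, J) = t² - 2*J (r(t, J) = (t² - 3*J) + J = t² - 2*J)
H(F) = -8 + 3*F² (H(F) = (F² + F*F) + (F² - 2*4) = (F² + F²) + (F² - 8) = 2*F² + (-8 + F²) = -8 + 3*F²)
-178*(N + H(2))*20 = -178*(8 + (-8 + 3*2²))*20 = -178*(8 + (-8 + 3*4))*20 = -178*(8 + (-8 + 12))*20 = -178*(8 + 4)*20 = -2136*20 = -178*240 = -42720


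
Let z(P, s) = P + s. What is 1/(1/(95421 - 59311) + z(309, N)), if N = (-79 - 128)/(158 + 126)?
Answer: 5127620/1580697337 ≈ 0.0032439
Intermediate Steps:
N = -207/284 ≈ -0.72887
1/(1/(95421 - 59311) + z(309, N)) = 1/(1/(95421 - 59311) + (309 - 207/284)) = 1/(1/36110 + 87549/284) = 1/(1580697337/5127620) = 5127620/1580697337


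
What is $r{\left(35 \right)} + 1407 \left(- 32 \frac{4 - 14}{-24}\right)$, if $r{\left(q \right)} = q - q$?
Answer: $-18760$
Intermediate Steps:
$r{\left(q \right)} = 0$
$r{\left(35 \right)} + 1407 \left(- 32 \frac{4 - 14}{-24}\right) = 0 + 1407 \left(- 32 \frac{4 - 14}{-24}\right) = 0 + 1407 \left(- 32 \left(\left(-10\right) \left(- \frac{1}{24}\right)\right)\right) = 0 + 1407 \left(\left(-32\right) \frac{5}{12}\right) = 0 + 1407 \left(- \frac{40}{3}\right) = 0 - 18760 = -18760$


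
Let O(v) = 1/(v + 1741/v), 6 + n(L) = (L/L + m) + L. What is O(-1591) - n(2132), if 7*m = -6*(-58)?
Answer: -38595667351/17731154 ≈ -2176.7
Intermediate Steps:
m = 348/7 (m = (-6*(-58))/7 = (⅐)*348 = 348/7 ≈ 49.714)
n(L) = 313/7 + L (n(L) = -6 + ((L/L + 348/7) + L) = -6 + ((1 + 348/7) + L) = -6 + (355/7 + L) = 313/7 + L)
O(-1591) - n(2132) = -1591/(1741 + (-1591)²) - (313/7 + 2132) = -1591/(1741 + 2531281) - 1*15237/7 = -1591/2533022 - 15237/7 = -38595667351/17731154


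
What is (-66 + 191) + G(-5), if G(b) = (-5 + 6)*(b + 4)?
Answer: 124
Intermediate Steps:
G(b) = 4 + b (G(b) = 1*(4 + b) = 4 + b)
(-66 + 191) + G(-5) = (-66 + 191) + (4 - 5) = 125 - 1 = 124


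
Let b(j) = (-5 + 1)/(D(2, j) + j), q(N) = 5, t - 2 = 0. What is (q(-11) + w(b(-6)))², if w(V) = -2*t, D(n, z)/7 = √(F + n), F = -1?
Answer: 1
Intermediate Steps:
t = 2 (t = 2 + 0 = 2)
D(n, z) = 7*√(-1 + n)
b(j) = -4/(7 + j) (b(j) = (-5 + 1)/(7*√(-1 + 2) + j) = -4/(7*√1 + j) = -4/(7*1 + j) = -4/(7 + j))
w(V) = -4 (w(V) = -2*2 = -4)
(q(-11) + w(b(-6)))² = (5 - 4)² = 1² = 1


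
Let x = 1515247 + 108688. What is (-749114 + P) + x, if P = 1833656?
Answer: 2708477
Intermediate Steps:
x = 1623935
(-749114 + P) + x = (-749114 + 1833656) + 1623935 = 1084542 + 1623935 = 2708477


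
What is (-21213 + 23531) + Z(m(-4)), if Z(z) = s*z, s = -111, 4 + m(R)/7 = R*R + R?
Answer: -3898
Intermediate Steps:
m(R) = -28 + 7*R + 7*R**2 (m(R) = -28 + 7*(R*R + R) = -28 + 7*(R**2 + R) = -28 + 7*(R + R**2) = -28 + (7*R + 7*R**2) = -28 + 7*R + 7*R**2)
Z(z) = -111*z
(-21213 + 23531) + Z(m(-4)) = (-21213 + 23531) - 111*(-28 + 7*(-4) + 7*(-4)**2) = 2318 - 111*(-28 - 28 + 7*16) = 2318 - 111*(-28 - 28 + 112) = 2318 - 111*56 = 2318 - 6216 = -3898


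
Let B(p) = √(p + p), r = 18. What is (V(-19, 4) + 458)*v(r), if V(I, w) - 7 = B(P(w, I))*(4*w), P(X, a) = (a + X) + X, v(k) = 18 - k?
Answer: 0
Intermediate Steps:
P(X, a) = a + 2*X (P(X, a) = (X + a) + X = a + 2*X)
B(p) = √2*√p (B(p) = √(2*p) = √2*√p)
V(I, w) = 7 + 4*w*√2*√(I + 2*w) (V(I, w) = 7 + (√2*√(I + 2*w))*(4*w) = 7 + 4*w*√2*√(I + 2*w))
(V(-19, 4) + 458)*v(r) = ((7 + 4*4*√(2*(-19) + 4*4)) + 458)*(18 - 1*18) = ((7 + 4*4*√(-38 + 16)) + 458)*(18 - 18) = ((7 + 4*4*√(-22)) + 458)*0 = ((7 + 4*4*(I*√22)) + 458)*0 = ((7 + 16*I*√22) + 458)*0 = (465 + 16*I*√22)*0 = 0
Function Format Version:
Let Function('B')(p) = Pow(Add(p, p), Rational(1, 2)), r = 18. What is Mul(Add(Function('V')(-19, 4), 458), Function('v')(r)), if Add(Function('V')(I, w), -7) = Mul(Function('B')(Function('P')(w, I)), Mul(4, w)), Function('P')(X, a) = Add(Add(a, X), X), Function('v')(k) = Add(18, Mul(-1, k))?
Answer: 0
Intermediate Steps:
Function('P')(X, a) = Add(a, Mul(2, X)) (Function('P')(X, a) = Add(Add(X, a), X) = Add(a, Mul(2, X)))
Function('B')(p) = Mul(Pow(2, Rational(1, 2)), Pow(p, Rational(1, 2))) (Function('B')(p) = Pow(Mul(2, p), Rational(1, 2)) = Mul(Pow(2, Rational(1, 2)), Pow(p, Rational(1, 2))))
Function('V')(I, w) = Add(7, Mul(4, w, Pow(2, Rational(1, 2)), Pow(Add(I, Mul(2, w)), Rational(1, 2)))) (Function('V')(I, w) = Add(7, Mul(Mul(Pow(2, Rational(1, 2)), Pow(Add(I, Mul(2, w)), Rational(1, 2))), Mul(4, w))) = Add(7, Mul(4, w, Pow(2, Rational(1, 2)), Pow(Add(I, Mul(2, w)), Rational(1, 2)))))
Mul(Add(Function('V')(-19, 4), 458), Function('v')(r)) = Mul(Add(Add(7, Mul(4, 4, Pow(Add(Mul(2, -19), Mul(4, 4)), Rational(1, 2)))), 458), Add(18, Mul(-1, 18))) = Mul(Add(Add(7, Mul(4, 4, Pow(Add(-38, 16), Rational(1, 2)))), 458), Add(18, -18)) = Mul(Add(Add(7, Mul(4, 4, Pow(-22, Rational(1, 2)))), 458), 0) = Mul(Add(Add(7, Mul(4, 4, Mul(I, Pow(22, Rational(1, 2))))), 458), 0) = Mul(Add(Add(7, Mul(16, I, Pow(22, Rational(1, 2)))), 458), 0) = Mul(Add(465, Mul(16, I, Pow(22, Rational(1, 2)))), 0) = 0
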